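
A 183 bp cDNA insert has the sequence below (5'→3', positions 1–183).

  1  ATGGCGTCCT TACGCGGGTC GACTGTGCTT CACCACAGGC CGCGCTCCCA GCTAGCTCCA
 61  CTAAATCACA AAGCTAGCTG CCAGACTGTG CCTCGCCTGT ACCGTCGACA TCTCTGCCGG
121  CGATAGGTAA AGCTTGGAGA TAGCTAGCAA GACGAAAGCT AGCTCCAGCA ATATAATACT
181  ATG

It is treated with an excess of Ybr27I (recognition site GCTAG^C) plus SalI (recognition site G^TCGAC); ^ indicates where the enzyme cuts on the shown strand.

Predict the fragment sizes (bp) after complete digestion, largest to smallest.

43, 37, 27, 22, 21, 18, 15 bp

Ybr27I sites (GCTAGC) start at positions 51, 73, 143, 158.
Ybr27I cuts after base 5 of each site (before the last base), so after positions 55, 77, 147, 162.
SalI sites (GTCGAC) start at positions 18, 104.
SalI cuts after the first base of each site, so after positions 18, 104.
Combined cut positions: 18, 55, 77, 104, 147, 162.
Linear molecule, 6 cuts → 7 fragments:
  1–18 → 18 bp
  19–55 → 37 bp
  56–77 → 22 bp
  78–104 → 27 bp
  105–147 → 43 bp
  148–162 → 15 bp
  163–183 → 21 bp
Sorted largest to smallest: 43, 37, 27, 22, 21, 18, 15 bp.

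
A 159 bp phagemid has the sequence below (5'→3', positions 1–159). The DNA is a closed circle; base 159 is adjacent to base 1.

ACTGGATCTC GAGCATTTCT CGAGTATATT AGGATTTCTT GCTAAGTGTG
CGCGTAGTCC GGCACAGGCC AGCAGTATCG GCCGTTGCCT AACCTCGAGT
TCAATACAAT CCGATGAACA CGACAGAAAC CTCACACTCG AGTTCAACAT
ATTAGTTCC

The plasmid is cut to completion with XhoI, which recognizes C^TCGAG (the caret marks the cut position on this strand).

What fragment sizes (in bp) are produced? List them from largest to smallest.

XhoI sites (CTCGAG) start at positions 8, 19, 94, 137.
XhoI cuts after the first base of each site, so after positions 8, 19, 94, 137.
Circular molecule, 4 cuts → 4 fragments:
  9–19 → 11 bp
  20–94 → 75 bp
  95–137 → 43 bp
  138–159 then 1–8 → 22 + 8 = 30 bp
Sorted largest to smallest: 75, 43, 30, 11 bp.

75, 43, 30, 11 bp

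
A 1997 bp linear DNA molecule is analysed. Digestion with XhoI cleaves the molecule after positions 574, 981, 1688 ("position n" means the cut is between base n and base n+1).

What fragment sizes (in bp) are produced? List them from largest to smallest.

707, 574, 407, 309 bp

Linear molecule, 3 cuts → 4 fragments:
  574 − 0 = 574 bp
  981 − 574 = 407 bp
  1688 − 981 = 707 bp
  1997 − 1688 = 309 bp
Sorted largest to smallest: 707, 574, 407, 309 bp.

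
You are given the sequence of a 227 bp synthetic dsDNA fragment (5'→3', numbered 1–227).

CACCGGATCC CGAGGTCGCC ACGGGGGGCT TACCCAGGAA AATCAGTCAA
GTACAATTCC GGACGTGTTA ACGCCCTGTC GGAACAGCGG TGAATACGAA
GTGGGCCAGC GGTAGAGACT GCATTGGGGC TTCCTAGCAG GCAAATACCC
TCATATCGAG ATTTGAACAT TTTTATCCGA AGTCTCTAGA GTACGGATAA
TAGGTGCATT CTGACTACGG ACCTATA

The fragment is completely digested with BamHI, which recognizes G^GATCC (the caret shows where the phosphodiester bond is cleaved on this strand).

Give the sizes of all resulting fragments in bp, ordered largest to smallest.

The BamHI site (GGATCC) starts at position 5.
BamHI cuts after the first base of each site, so after position 5.
Linear molecule, 1 cut → 2 fragments:
  1–5 → 5 bp
  6–227 → 222 bp
Sorted largest to smallest: 222, 5 bp.

222, 5 bp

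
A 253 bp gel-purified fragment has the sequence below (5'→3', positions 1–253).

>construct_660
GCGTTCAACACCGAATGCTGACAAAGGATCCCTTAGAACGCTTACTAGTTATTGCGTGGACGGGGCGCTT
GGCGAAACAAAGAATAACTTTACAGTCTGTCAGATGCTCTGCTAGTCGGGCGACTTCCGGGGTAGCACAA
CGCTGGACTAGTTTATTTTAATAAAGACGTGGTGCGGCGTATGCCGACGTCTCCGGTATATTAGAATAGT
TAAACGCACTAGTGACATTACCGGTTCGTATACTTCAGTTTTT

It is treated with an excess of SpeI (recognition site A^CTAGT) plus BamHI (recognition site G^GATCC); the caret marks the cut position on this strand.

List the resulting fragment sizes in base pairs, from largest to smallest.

SpeI sites (ACTAGT) start at positions 44, 147, 218.
SpeI cuts after the first base of each site, so after positions 44, 147, 218.
The BamHI site (GGATCC) starts at position 26.
BamHI cuts after the first base of each site, so after position 26.
Combined cut positions: 26, 44, 147, 218.
Linear molecule, 4 cuts → 5 fragments:
  1–26 → 26 bp
  27–44 → 18 bp
  45–147 → 103 bp
  148–218 → 71 bp
  219–253 → 35 bp
Sorted largest to smallest: 103, 71, 35, 26, 18 bp.

103, 71, 35, 26, 18 bp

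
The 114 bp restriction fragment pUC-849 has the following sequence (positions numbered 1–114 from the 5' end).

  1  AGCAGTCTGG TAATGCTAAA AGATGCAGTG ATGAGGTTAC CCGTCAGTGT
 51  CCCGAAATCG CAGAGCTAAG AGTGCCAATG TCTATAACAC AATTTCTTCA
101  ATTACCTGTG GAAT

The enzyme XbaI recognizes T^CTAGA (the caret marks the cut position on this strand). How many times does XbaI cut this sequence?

0

No occurrence of TCTAGA is present in the sequence.
XbaI does not cut: 0 sites.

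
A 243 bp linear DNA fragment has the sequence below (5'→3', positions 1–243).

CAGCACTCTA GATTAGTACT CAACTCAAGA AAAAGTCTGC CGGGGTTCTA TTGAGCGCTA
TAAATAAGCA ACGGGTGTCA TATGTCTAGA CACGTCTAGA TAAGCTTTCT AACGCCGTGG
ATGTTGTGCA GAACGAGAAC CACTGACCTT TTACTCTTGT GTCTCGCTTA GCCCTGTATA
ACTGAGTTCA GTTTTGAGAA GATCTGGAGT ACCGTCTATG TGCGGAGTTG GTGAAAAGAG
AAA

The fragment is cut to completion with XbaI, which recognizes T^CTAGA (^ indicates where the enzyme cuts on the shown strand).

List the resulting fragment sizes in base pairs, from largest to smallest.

148, 78, 10, 7 bp

XbaI sites (TCTAGA) start at positions 7, 85, 95.
XbaI cuts after the first base of each site, so after positions 7, 85, 95.
Linear molecule, 3 cuts → 4 fragments:
  1–7 → 7 bp
  8–85 → 78 bp
  86–95 → 10 bp
  96–243 → 148 bp
Sorted largest to smallest: 148, 78, 10, 7 bp.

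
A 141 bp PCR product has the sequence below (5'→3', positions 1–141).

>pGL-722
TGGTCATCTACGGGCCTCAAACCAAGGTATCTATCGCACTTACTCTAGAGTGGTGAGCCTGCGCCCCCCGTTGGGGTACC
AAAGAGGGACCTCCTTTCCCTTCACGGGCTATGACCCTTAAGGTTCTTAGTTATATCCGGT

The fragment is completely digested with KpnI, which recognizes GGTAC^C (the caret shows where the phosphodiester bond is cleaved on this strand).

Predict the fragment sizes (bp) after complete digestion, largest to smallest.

79, 62 bp

The KpnI site (GGTACC) starts at position 75.
KpnI cuts after base 5 of each site (before the last base), so after position 79.
Linear molecule, 1 cut → 2 fragments:
  1–79 → 79 bp
  80–141 → 62 bp
Sorted largest to smallest: 79, 62 bp.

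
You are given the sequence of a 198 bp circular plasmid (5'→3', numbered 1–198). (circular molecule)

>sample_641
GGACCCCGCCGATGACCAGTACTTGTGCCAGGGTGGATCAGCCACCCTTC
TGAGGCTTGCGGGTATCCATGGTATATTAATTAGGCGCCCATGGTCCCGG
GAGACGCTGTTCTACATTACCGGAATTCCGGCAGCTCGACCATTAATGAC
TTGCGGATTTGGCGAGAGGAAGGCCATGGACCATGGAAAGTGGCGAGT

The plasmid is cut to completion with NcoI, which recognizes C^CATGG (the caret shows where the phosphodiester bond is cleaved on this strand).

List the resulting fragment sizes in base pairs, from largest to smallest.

85, 84, 22, 7 bp

NcoI sites (CCATGG) start at positions 67, 89, 174, 181.
NcoI cuts after the first base of each site, so after positions 67, 89, 174, 181.
Circular molecule, 4 cuts → 4 fragments:
  68–89 → 22 bp
  90–174 → 85 bp
  175–181 → 7 bp
  182–198 then 1–67 → 17 + 67 = 84 bp
Sorted largest to smallest: 85, 84, 22, 7 bp.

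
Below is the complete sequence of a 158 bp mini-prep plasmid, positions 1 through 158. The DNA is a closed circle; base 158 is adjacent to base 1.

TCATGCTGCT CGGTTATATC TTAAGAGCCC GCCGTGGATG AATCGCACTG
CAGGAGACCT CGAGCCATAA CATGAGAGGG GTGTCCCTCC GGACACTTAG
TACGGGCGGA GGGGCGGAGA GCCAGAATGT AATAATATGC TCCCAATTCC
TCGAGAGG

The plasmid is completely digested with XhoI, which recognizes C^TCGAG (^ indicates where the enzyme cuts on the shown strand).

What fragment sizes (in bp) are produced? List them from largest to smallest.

91, 67 bp

XhoI sites (CTCGAG) start at positions 59, 150.
XhoI cuts after the first base of each site, so after positions 59, 150.
Circular molecule, 2 cuts → 2 fragments:
  60–150 → 91 bp
  151–158 then 1–59 → 8 + 59 = 67 bp
Sorted largest to smallest: 91, 67 bp.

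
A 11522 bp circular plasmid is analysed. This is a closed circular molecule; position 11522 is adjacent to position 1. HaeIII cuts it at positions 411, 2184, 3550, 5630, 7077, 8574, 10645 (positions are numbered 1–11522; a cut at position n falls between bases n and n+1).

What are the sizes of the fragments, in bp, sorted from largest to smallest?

Circular molecule, 7 cuts → 7 fragments:
  2184 − 411 = 1773 bp
  3550 − 2184 = 1366 bp
  5630 − 3550 = 2080 bp
  7077 − 5630 = 1447 bp
  8574 − 7077 = 1497 bp
  10645 − 8574 = 2071 bp
  wrap: 11522 − 10645 + 411 = 1288 bp
Sorted largest to smallest: 2080, 2071, 1773, 1497, 1447, 1366, 1288 bp.

2080, 2071, 1773, 1497, 1447, 1366, 1288 bp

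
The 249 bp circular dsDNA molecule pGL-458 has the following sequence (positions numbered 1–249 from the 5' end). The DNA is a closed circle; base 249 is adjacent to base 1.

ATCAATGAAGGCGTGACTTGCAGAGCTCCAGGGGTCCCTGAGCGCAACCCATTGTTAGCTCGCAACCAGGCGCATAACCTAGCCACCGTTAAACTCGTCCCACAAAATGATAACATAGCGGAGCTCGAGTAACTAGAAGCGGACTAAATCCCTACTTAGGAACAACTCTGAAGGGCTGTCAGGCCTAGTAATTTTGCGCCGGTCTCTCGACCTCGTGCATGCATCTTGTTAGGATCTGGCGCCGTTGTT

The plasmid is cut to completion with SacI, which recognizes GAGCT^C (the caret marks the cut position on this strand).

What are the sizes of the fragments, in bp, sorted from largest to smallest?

SacI sites (GAGCTC) start at positions 23, 121.
SacI cuts after base 5 of each site (before the last base), so after positions 27, 125.
Circular molecule, 2 cuts → 2 fragments:
  28–125 → 98 bp
  126–249 then 1–27 → 124 + 27 = 151 bp
Sorted largest to smallest: 151, 98 bp.

151, 98 bp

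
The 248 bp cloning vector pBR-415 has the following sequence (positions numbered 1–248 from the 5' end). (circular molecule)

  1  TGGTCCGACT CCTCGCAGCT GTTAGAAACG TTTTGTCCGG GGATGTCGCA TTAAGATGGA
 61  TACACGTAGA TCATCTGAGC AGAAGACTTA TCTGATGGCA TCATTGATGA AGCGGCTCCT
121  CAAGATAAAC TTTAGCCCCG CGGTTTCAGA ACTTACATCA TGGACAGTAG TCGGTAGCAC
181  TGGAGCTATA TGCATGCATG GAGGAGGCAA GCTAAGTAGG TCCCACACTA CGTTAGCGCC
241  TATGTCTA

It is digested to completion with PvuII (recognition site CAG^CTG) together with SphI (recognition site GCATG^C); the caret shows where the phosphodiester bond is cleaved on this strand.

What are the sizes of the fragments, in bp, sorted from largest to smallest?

178, 70 bp

The PvuII site (CAGCTG) starts at position 16.
PvuII cuts after base 3 of each site, so after position 18.
The SphI site (GCATGC) starts at position 192.
SphI cuts after base 5 of each site (before the last base), so after position 196.
Combined cut positions: 18, 196.
Circular molecule, 2 cuts → 2 fragments:
  19–196 → 178 bp
  197–248 then 1–18 → 52 + 18 = 70 bp
Sorted largest to smallest: 178, 70 bp.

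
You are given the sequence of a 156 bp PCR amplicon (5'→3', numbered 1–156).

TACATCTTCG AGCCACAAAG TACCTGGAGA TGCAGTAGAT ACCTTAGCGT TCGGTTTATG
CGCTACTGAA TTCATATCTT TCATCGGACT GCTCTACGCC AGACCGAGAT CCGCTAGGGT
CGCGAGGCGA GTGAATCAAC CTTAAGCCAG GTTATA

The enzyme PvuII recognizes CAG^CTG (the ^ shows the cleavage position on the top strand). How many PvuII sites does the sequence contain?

0

No occurrence of CAGCTG is present in the sequence.
PvuII does not cut: 0 sites.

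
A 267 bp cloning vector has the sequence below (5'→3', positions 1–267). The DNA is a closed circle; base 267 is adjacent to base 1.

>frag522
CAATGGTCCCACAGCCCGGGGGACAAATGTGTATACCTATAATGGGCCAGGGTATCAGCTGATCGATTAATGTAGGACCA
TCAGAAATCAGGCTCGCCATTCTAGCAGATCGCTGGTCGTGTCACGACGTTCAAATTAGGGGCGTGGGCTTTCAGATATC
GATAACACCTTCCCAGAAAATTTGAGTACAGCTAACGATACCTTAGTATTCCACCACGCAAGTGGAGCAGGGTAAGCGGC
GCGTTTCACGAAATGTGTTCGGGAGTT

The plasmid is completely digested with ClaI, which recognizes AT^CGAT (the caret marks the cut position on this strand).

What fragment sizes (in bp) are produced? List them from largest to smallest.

171, 96 bp

ClaI sites (ATCGAT) start at positions 62, 158.
ClaI cuts after base 2 of each site, so after positions 63, 159.
Circular molecule, 2 cuts → 2 fragments:
  64–159 → 96 bp
  160–267 then 1–63 → 108 + 63 = 171 bp
Sorted largest to smallest: 171, 96 bp.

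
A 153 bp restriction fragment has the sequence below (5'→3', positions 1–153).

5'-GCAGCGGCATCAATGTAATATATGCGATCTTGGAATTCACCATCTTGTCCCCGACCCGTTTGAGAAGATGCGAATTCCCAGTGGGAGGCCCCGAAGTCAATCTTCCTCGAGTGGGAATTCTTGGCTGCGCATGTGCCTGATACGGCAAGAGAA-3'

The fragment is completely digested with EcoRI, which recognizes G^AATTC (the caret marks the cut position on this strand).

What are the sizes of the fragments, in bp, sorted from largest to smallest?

43, 39, 38, 33 bp

EcoRI sites (GAATTC) start at positions 33, 72, 115.
EcoRI cuts after the first base of each site, so after positions 33, 72, 115.
Linear molecule, 3 cuts → 4 fragments:
  1–33 → 33 bp
  34–72 → 39 bp
  73–115 → 43 bp
  116–153 → 38 bp
Sorted largest to smallest: 43, 39, 38, 33 bp.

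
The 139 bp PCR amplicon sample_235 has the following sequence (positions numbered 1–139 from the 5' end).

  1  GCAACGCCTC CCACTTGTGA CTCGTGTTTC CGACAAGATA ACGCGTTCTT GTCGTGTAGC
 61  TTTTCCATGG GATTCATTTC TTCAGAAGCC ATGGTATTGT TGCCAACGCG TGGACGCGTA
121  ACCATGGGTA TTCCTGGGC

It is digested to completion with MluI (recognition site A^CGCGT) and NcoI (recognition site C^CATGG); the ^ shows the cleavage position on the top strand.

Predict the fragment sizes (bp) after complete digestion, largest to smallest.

41, 24, 24, 17, 17, 8, 8 bp

MluI sites (ACGCGT) start at positions 41, 106, 114.
MluI cuts after the first base of each site, so after positions 41, 106, 114.
NcoI sites (CCATGG) start at positions 65, 89, 122.
NcoI cuts after the first base of each site, so after positions 65, 89, 122.
Combined cut positions: 41, 65, 89, 106, 114, 122.
Linear molecule, 6 cuts → 7 fragments:
  1–41 → 41 bp
  42–65 → 24 bp
  66–89 → 24 bp
  90–106 → 17 bp
  107–114 → 8 bp
  115–122 → 8 bp
  123–139 → 17 bp
Sorted largest to smallest: 41, 24, 24, 17, 17, 8, 8 bp.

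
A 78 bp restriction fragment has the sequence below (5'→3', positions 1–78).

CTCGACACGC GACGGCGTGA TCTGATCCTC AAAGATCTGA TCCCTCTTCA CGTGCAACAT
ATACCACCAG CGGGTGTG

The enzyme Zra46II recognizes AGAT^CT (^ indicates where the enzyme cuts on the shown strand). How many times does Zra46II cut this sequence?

AGATCT occurs starting at position 33.
Zra46II cuts at 1 site.

1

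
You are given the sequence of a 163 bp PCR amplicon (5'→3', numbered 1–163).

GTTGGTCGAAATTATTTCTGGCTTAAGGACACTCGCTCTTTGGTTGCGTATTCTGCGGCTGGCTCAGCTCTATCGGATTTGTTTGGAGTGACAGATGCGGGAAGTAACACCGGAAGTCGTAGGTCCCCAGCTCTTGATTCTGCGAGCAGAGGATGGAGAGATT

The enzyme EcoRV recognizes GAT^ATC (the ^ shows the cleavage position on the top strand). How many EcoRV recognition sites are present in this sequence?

0

No occurrence of GATATC is present in the sequence.
EcoRV does not cut: 0 sites.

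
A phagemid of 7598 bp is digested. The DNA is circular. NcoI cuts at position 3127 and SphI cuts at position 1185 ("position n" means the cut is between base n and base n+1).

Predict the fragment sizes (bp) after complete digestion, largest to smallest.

Combined cut positions (sorted): 1185, 3127.
Circular molecule, 2 cuts → 2 fragments:
  3127 − 1185 = 1942 bp
  wrap: 7598 − 3127 + 1185 = 5656 bp
Sorted largest to smallest: 5656, 1942 bp.

5656, 1942 bp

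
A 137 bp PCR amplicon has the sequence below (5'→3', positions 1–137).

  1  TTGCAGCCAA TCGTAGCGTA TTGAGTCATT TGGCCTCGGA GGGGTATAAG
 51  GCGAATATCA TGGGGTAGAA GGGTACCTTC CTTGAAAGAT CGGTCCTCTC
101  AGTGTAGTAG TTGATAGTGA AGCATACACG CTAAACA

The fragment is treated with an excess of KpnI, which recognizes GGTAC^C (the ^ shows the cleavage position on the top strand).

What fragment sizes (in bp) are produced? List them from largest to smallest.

76, 61 bp

The KpnI site (GGTACC) starts at position 72.
KpnI cuts after base 5 of each site (before the last base), so after position 76.
Linear molecule, 1 cut → 2 fragments:
  1–76 → 76 bp
  77–137 → 61 bp
Sorted largest to smallest: 76, 61 bp.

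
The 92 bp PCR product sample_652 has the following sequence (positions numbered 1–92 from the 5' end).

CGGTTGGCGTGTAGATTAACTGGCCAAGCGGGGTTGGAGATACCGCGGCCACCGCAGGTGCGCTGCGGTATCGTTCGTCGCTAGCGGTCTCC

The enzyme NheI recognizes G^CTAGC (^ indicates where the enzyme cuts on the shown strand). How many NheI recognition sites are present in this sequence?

1

GCTAGC occurs starting at position 80.
NheI cuts at 1 site.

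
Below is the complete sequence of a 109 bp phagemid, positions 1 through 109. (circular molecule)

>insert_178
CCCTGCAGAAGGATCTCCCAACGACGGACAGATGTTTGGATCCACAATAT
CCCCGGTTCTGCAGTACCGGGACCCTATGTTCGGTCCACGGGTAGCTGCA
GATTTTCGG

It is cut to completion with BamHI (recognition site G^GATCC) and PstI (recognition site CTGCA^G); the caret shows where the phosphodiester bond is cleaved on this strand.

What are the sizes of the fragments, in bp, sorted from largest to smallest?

37, 31, 25, 16 bp

The BamHI site (GGATCC) starts at position 38.
BamHI cuts after the first base of each site, so after position 38.
PstI sites (CTGCAG) start at positions 3, 59, 96.
PstI cuts after base 5 of each site (before the last base), so after positions 7, 63, 100.
Combined cut positions: 7, 38, 63, 100.
Circular molecule, 4 cuts → 4 fragments:
  8–38 → 31 bp
  39–63 → 25 bp
  64–100 → 37 bp
  101–109 then 1–7 → 9 + 7 = 16 bp
Sorted largest to smallest: 37, 31, 25, 16 bp.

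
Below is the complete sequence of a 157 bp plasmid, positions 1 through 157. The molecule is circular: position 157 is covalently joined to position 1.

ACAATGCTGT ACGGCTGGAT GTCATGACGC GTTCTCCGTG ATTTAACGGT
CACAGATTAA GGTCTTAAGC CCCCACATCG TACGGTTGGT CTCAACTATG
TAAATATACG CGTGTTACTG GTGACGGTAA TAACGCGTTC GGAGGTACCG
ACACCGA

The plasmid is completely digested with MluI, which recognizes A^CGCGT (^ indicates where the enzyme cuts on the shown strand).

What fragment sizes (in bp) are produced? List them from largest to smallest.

MluI sites (ACGCGT) start at positions 27, 108, 133.
MluI cuts after the first base of each site, so after positions 27, 108, 133.
Circular molecule, 3 cuts → 3 fragments:
  28–108 → 81 bp
  109–133 → 25 bp
  134–157 then 1–27 → 24 + 27 = 51 bp
Sorted largest to smallest: 81, 51, 25 bp.

81, 51, 25 bp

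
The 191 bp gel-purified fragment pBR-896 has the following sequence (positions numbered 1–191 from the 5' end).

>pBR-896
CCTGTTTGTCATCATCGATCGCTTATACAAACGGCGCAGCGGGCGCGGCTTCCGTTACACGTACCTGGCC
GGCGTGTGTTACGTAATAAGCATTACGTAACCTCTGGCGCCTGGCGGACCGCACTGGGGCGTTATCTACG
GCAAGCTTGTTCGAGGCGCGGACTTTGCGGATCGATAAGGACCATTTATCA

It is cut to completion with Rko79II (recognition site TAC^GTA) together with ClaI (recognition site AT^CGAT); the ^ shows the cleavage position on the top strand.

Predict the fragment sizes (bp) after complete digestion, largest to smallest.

76, 67, 19, 15, 14 bp

Rko79II sites (TACGTA) start at positions 80, 94.
Rko79II cuts after base 3 of each site, so after positions 82, 96.
ClaI sites (ATCGAT) start at positions 14, 171.
ClaI cuts after base 2 of each site, so after positions 15, 172.
Combined cut positions: 15, 82, 96, 172.
Linear molecule, 4 cuts → 5 fragments:
  1–15 → 15 bp
  16–82 → 67 bp
  83–96 → 14 bp
  97–172 → 76 bp
  173–191 → 19 bp
Sorted largest to smallest: 76, 67, 19, 15, 14 bp.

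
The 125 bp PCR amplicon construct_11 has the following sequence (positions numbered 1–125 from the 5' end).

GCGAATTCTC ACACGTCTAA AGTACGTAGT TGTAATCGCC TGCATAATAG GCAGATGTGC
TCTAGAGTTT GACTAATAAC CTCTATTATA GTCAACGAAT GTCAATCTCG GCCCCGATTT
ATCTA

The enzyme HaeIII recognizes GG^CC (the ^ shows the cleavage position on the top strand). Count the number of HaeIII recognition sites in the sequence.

1

GGCC occurs starting at position 110.
HaeIII cuts at 1 site.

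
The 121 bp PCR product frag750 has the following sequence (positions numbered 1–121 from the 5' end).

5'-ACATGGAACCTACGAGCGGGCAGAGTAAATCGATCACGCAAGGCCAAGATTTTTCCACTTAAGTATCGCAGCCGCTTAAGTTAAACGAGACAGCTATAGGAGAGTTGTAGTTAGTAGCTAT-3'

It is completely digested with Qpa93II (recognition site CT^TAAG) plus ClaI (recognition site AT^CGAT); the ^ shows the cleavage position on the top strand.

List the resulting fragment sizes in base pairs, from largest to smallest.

Qpa93II sites (CTTAAG) start at positions 58, 75.
Qpa93II cuts after base 2 of each site, so after positions 59, 76.
The ClaI site (ATCGAT) starts at position 29.
ClaI cuts after base 2 of each site, so after position 30.
Combined cut positions: 30, 59, 76.
Linear molecule, 3 cuts → 4 fragments:
  1–30 → 30 bp
  31–59 → 29 bp
  60–76 → 17 bp
  77–121 → 45 bp
Sorted largest to smallest: 45, 30, 29, 17 bp.

45, 30, 29, 17 bp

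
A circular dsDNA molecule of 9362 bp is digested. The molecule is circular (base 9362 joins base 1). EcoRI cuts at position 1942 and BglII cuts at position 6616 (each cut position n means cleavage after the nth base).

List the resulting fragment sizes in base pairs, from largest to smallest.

4688, 4674 bp

Combined cut positions (sorted): 1942, 6616.
Circular molecule, 2 cuts → 2 fragments:
  6616 − 1942 = 4674 bp
  wrap: 9362 − 6616 + 1942 = 4688 bp
Sorted largest to smallest: 4688, 4674 bp.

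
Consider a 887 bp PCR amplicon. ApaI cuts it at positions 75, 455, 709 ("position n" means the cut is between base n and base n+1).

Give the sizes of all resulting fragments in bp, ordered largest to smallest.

Linear molecule, 3 cuts → 4 fragments:
  75 − 0 = 75 bp
  455 − 75 = 380 bp
  709 − 455 = 254 bp
  887 − 709 = 178 bp
Sorted largest to smallest: 380, 254, 178, 75 bp.

380, 254, 178, 75 bp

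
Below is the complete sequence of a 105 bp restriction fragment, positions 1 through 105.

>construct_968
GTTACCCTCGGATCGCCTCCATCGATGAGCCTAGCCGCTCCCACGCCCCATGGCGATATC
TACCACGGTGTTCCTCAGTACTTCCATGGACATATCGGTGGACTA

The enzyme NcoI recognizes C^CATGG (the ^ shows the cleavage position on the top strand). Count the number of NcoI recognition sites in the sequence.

2

CCATGG occurs starting at positions 48, 84.
NcoI cuts at 2 sites.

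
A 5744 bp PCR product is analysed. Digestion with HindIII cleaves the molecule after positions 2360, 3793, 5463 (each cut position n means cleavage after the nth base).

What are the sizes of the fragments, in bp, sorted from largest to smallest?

Linear molecule, 3 cuts → 4 fragments:
  2360 − 0 = 2360 bp
  3793 − 2360 = 1433 bp
  5463 − 3793 = 1670 bp
  5744 − 5463 = 281 bp
Sorted largest to smallest: 2360, 1670, 1433, 281 bp.

2360, 1670, 1433, 281 bp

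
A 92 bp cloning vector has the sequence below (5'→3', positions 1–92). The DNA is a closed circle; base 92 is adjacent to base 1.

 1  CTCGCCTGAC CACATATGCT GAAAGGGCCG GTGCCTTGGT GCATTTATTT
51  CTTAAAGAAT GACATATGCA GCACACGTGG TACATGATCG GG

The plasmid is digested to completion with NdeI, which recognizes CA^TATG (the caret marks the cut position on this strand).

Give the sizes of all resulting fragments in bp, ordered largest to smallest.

NdeI sites (CATATG) start at positions 13, 63.
NdeI cuts after base 2 of each site, so after positions 14, 64.
Circular molecule, 2 cuts → 2 fragments:
  15–64 → 50 bp
  65–92 then 1–14 → 28 + 14 = 42 bp
Sorted largest to smallest: 50, 42 bp.

50, 42 bp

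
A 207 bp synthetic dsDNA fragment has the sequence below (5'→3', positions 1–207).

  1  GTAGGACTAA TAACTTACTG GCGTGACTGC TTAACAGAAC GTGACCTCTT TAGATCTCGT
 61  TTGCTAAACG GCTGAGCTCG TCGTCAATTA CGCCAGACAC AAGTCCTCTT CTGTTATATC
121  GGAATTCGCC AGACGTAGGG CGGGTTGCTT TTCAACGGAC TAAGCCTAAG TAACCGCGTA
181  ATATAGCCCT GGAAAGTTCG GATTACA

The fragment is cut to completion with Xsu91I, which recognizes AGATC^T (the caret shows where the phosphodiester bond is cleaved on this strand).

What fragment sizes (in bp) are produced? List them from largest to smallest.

The Xsu91I site (AGATCT) starts at position 52.
Xsu91I cuts after base 5 of each site (before the last base), so after position 56.
Linear molecule, 1 cut → 2 fragments:
  1–56 → 56 bp
  57–207 → 151 bp
Sorted largest to smallest: 151, 56 bp.

151, 56 bp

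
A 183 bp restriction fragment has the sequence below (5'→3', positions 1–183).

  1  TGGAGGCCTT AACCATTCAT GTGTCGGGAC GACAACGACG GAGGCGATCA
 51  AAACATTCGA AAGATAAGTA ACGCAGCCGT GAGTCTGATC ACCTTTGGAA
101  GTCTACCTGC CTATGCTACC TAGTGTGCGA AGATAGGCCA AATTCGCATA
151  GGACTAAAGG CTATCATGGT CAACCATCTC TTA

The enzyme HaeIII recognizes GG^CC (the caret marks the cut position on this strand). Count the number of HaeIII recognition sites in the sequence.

2

GGCC occurs starting at positions 5, 136.
HaeIII cuts at 2 sites.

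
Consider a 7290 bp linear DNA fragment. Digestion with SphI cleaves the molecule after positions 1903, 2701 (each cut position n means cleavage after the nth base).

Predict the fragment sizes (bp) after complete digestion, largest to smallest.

Linear molecule, 2 cuts → 3 fragments:
  1903 − 0 = 1903 bp
  2701 − 1903 = 798 bp
  7290 − 2701 = 4589 bp
Sorted largest to smallest: 4589, 1903, 798 bp.

4589, 1903, 798 bp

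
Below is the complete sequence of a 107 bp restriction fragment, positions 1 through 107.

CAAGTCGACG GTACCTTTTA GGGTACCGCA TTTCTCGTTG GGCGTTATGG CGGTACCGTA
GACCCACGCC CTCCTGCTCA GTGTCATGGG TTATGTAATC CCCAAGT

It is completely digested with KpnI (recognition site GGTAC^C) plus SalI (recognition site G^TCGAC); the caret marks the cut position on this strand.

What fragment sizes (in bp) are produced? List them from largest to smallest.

51, 30, 12, 10, 4 bp

KpnI sites (GGTACC) start at positions 10, 22, 52.
KpnI cuts after base 5 of each site (before the last base), so after positions 14, 26, 56.
The SalI site (GTCGAC) starts at position 4.
SalI cuts after the first base of each site, so after position 4.
Combined cut positions: 4, 14, 26, 56.
Linear molecule, 4 cuts → 5 fragments:
  1–4 → 4 bp
  5–14 → 10 bp
  15–26 → 12 bp
  27–56 → 30 bp
  57–107 → 51 bp
Sorted largest to smallest: 51, 30, 12, 10, 4 bp.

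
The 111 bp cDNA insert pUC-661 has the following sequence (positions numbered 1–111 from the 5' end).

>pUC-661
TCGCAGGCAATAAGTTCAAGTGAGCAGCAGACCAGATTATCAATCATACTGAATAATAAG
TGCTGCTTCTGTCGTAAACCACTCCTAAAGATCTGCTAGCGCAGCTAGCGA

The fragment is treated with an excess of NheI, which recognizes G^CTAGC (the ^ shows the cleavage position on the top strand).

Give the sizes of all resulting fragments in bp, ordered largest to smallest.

NheI sites (GCTAGC) start at positions 95, 104.
NheI cuts after the first base of each site, so after positions 95, 104.
Linear molecule, 2 cuts → 3 fragments:
  1–95 → 95 bp
  96–104 → 9 bp
  105–111 → 7 bp
Sorted largest to smallest: 95, 9, 7 bp.

95, 9, 7 bp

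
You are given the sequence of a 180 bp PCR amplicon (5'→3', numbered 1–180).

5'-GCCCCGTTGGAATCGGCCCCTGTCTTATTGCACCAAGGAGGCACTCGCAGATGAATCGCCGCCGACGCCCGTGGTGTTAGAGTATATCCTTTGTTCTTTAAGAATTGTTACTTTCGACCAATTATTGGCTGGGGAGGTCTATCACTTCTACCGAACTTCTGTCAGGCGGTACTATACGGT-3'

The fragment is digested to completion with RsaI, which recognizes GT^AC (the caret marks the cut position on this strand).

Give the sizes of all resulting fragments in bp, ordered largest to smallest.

The RsaI site (GTAC) starts at position 169.
RsaI cuts after base 2 of each site, so after position 170.
Linear molecule, 1 cut → 2 fragments:
  1–170 → 170 bp
  171–180 → 10 bp
Sorted largest to smallest: 170, 10 bp.

170, 10 bp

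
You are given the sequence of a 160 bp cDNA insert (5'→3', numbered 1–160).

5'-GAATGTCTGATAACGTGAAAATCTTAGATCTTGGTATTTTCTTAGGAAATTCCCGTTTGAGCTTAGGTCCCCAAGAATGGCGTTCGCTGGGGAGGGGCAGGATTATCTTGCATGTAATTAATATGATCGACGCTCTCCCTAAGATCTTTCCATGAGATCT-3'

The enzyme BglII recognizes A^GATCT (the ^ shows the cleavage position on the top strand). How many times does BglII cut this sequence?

3

AGATCT occurs starting at positions 26, 142, 155.
BglII cuts at 3 sites.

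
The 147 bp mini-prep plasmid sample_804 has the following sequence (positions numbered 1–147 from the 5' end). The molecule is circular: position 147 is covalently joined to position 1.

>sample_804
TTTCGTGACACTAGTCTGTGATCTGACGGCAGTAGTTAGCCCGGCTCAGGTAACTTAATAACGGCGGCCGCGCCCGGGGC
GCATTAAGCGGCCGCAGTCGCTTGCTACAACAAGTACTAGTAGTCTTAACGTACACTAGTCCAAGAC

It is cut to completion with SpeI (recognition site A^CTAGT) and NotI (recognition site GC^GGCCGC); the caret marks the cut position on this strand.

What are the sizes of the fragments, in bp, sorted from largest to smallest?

SpeI sites (ACTAGT) start at positions 10, 116, 135.
SpeI cuts after the first base of each site, so after positions 10, 116, 135.
NotI sites (GCGGCCGC) start at positions 64, 88.
NotI cuts after base 2 of each site, so after positions 65, 89.
Combined cut positions: 10, 65, 89, 116, 135.
Circular molecule, 5 cuts → 5 fragments:
  11–65 → 55 bp
  66–89 → 24 bp
  90–116 → 27 bp
  117–135 → 19 bp
  136–147 then 1–10 → 12 + 10 = 22 bp
Sorted largest to smallest: 55, 27, 24, 22, 19 bp.

55, 27, 24, 22, 19 bp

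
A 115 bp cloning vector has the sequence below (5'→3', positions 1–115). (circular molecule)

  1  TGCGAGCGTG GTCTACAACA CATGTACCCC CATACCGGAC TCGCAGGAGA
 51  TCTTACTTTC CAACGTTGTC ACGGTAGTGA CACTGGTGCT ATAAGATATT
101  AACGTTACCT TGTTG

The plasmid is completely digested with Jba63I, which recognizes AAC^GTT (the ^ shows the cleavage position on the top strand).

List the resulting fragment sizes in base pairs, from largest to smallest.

Jba63I sites (AACGTT) start at positions 62, 101.
Jba63I cuts after base 3 of each site, so after positions 64, 103.
Circular molecule, 2 cuts → 2 fragments:
  65–103 → 39 bp
  104–115 then 1–64 → 12 + 64 = 76 bp
Sorted largest to smallest: 76, 39 bp.

76, 39 bp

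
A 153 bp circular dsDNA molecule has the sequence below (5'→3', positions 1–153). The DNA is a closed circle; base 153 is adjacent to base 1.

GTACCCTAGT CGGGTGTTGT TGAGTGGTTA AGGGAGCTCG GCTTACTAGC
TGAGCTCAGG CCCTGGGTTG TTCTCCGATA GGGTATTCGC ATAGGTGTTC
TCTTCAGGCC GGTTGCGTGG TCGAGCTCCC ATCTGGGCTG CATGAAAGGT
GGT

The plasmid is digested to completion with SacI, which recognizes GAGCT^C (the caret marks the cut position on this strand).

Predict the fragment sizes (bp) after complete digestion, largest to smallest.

71, 64, 18 bp

SacI sites (GAGCTC) start at positions 34, 52, 123.
SacI cuts after base 5 of each site (before the last base), so after positions 38, 56, 127.
Circular molecule, 3 cuts → 3 fragments:
  39–56 → 18 bp
  57–127 → 71 bp
  128–153 then 1–38 → 26 + 38 = 64 bp
Sorted largest to smallest: 71, 64, 18 bp.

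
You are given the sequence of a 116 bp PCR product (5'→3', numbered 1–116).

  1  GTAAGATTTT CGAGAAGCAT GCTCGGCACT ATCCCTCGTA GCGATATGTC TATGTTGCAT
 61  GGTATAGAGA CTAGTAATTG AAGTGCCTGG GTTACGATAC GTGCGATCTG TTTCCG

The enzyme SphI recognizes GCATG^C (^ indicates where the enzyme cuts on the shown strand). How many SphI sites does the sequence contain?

GCATGC occurs starting at position 17.
SphI cuts at 1 site.

1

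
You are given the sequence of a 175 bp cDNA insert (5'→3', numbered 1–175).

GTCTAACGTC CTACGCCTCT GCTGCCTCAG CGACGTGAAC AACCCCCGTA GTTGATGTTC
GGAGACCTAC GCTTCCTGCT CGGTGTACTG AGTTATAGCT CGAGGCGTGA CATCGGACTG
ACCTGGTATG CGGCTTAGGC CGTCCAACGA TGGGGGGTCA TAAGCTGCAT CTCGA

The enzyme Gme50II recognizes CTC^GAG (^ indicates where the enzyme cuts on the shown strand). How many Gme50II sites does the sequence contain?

CTCGAG occurs starting at position 99.
Gme50II cuts at 1 site.

1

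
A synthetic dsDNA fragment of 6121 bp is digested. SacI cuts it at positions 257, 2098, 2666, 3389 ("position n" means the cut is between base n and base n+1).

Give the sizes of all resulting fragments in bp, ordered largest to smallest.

Linear molecule, 4 cuts → 5 fragments:
  257 − 0 = 257 bp
  2098 − 257 = 1841 bp
  2666 − 2098 = 568 bp
  3389 − 2666 = 723 bp
  6121 − 3389 = 2732 bp
Sorted largest to smallest: 2732, 1841, 723, 568, 257 bp.

2732, 1841, 723, 568, 257 bp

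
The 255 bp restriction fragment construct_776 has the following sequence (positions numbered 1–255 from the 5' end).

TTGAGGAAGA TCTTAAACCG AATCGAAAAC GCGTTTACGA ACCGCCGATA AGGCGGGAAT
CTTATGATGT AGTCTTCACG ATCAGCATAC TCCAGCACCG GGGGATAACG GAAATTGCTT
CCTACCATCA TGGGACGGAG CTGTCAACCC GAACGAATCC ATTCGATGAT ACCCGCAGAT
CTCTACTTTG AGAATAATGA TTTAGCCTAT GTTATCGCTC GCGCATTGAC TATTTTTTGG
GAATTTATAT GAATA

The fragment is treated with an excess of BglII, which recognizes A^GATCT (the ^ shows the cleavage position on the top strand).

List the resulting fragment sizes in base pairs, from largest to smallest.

169, 78, 8 bp

BglII sites (AGATCT) start at positions 8, 177.
BglII cuts after the first base of each site, so after positions 8, 177.
Linear molecule, 2 cuts → 3 fragments:
  1–8 → 8 bp
  9–177 → 169 bp
  178–255 → 78 bp
Sorted largest to smallest: 169, 78, 8 bp.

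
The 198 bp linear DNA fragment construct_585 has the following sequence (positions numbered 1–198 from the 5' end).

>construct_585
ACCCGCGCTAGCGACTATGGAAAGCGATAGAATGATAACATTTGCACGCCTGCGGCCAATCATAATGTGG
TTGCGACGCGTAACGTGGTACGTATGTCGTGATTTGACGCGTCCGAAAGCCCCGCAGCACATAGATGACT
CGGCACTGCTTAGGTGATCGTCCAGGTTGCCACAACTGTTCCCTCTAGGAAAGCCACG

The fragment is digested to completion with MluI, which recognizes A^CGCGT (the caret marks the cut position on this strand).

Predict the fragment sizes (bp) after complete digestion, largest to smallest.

91, 76, 31 bp

MluI sites (ACGCGT) start at positions 76, 107.
MluI cuts after the first base of each site, so after positions 76, 107.
Linear molecule, 2 cuts → 3 fragments:
  1–76 → 76 bp
  77–107 → 31 bp
  108–198 → 91 bp
Sorted largest to smallest: 91, 76, 31 bp.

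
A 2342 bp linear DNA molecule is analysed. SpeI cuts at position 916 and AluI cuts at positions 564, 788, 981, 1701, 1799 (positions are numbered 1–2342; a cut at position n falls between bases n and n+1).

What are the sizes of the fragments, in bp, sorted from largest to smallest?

Combined cut positions (sorted): 564, 788, 916, 981, 1701, 1799.
Linear molecule, 6 cuts → 7 fragments:
  564 − 0 = 564 bp
  788 − 564 = 224 bp
  916 − 788 = 128 bp
  981 − 916 = 65 bp
  1701 − 981 = 720 bp
  1799 − 1701 = 98 bp
  2342 − 1799 = 543 bp
Sorted largest to smallest: 720, 564, 543, 224, 128, 98, 65 bp.

720, 564, 543, 224, 128, 98, 65 bp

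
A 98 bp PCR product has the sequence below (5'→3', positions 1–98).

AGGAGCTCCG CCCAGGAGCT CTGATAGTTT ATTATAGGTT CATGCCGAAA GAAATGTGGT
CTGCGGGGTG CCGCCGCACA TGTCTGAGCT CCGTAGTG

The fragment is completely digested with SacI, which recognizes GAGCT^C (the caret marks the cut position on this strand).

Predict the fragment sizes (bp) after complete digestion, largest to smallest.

SacI sites (GAGCTC) start at positions 3, 16, 86.
SacI cuts after base 5 of each site (before the last base), so after positions 7, 20, 90.
Linear molecule, 3 cuts → 4 fragments:
  1–7 → 7 bp
  8–20 → 13 bp
  21–90 → 70 bp
  91–98 → 8 bp
Sorted largest to smallest: 70, 13, 8, 7 bp.

70, 13, 8, 7 bp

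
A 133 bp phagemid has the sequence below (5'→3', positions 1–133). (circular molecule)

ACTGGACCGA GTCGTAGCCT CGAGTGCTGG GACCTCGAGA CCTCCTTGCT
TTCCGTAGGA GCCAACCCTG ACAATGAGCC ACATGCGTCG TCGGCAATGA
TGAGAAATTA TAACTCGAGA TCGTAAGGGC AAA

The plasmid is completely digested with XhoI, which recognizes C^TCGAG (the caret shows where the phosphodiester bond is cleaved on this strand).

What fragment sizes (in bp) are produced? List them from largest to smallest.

XhoI sites (CTCGAG) start at positions 19, 34, 114.
XhoI cuts after the first base of each site, so after positions 19, 34, 114.
Circular molecule, 3 cuts → 3 fragments:
  20–34 → 15 bp
  35–114 → 80 bp
  115–133 then 1–19 → 19 + 19 = 38 bp
Sorted largest to smallest: 80, 38, 15 bp.

80, 38, 15 bp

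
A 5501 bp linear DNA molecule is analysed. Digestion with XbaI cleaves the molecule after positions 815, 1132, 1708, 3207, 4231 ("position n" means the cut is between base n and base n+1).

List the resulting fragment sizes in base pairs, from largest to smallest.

1499, 1270, 1024, 815, 576, 317 bp

Linear molecule, 5 cuts → 6 fragments:
  815 − 0 = 815 bp
  1132 − 815 = 317 bp
  1708 − 1132 = 576 bp
  3207 − 1708 = 1499 bp
  4231 − 3207 = 1024 bp
  5501 − 4231 = 1270 bp
Sorted largest to smallest: 1499, 1270, 1024, 815, 576, 317 bp.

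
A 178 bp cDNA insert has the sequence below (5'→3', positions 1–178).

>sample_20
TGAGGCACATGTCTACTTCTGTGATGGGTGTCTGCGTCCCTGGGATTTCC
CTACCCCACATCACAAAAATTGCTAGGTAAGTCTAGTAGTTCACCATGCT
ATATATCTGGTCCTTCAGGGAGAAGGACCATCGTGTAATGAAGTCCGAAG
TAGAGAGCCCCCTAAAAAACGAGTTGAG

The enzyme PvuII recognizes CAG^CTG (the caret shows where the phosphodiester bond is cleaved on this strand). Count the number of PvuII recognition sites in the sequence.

0

No occurrence of CAGCTG is present in the sequence.
PvuII does not cut: 0 sites.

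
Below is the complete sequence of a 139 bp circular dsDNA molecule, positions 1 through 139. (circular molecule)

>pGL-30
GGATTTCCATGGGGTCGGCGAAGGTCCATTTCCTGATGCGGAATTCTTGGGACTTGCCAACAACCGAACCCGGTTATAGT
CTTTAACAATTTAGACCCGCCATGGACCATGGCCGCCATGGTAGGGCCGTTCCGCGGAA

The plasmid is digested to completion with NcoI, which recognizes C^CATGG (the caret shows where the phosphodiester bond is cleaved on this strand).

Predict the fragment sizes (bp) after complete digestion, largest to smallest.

93, 30, 9, 7 bp

NcoI sites (CCATGG) start at positions 7, 100, 107, 116.
NcoI cuts after the first base of each site, so after positions 7, 100, 107, 116.
Circular molecule, 4 cuts → 4 fragments:
  8–100 → 93 bp
  101–107 → 7 bp
  108–116 → 9 bp
  117–139 then 1–7 → 23 + 7 = 30 bp
Sorted largest to smallest: 93, 30, 9, 7 bp.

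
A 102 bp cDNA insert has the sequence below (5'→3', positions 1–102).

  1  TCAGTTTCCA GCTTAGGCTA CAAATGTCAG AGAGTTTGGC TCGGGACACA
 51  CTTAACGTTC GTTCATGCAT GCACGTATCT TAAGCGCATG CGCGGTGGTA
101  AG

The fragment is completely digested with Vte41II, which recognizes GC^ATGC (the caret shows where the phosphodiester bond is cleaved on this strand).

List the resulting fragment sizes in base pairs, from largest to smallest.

Vte41II sites (GCATGC) start at positions 67, 86.
Vte41II cuts after base 2 of each site, so after positions 68, 87.
Linear molecule, 2 cuts → 3 fragments:
  1–68 → 68 bp
  69–87 → 19 bp
  88–102 → 15 bp
Sorted largest to smallest: 68, 19, 15 bp.

68, 19, 15 bp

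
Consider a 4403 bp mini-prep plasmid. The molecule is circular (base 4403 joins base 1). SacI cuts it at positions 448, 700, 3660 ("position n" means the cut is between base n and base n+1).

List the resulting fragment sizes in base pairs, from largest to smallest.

Circular molecule, 3 cuts → 3 fragments:
  700 − 448 = 252 bp
  3660 − 700 = 2960 bp
  wrap: 4403 − 3660 + 448 = 1191 bp
Sorted largest to smallest: 2960, 1191, 252 bp.

2960, 1191, 252 bp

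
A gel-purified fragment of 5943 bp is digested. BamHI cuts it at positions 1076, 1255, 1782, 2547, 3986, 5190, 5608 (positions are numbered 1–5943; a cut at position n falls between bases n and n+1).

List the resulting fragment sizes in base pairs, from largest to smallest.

1439, 1204, 1076, 765, 527, 418, 335, 179 bp

Linear molecule, 7 cuts → 8 fragments:
  1076 − 0 = 1076 bp
  1255 − 1076 = 179 bp
  1782 − 1255 = 527 bp
  2547 − 1782 = 765 bp
  3986 − 2547 = 1439 bp
  5190 − 3986 = 1204 bp
  5608 − 5190 = 418 bp
  5943 − 5608 = 335 bp
Sorted largest to smallest: 1439, 1204, 1076, 765, 527, 418, 335, 179 bp.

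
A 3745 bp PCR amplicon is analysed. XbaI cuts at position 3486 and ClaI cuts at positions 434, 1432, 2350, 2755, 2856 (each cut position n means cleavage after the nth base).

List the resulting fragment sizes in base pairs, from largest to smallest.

998, 918, 630, 434, 405, 259, 101 bp

Combined cut positions (sorted): 434, 1432, 2350, 2755, 2856, 3486.
Linear molecule, 6 cuts → 7 fragments:
  434 − 0 = 434 bp
  1432 − 434 = 998 bp
  2350 − 1432 = 918 bp
  2755 − 2350 = 405 bp
  2856 − 2755 = 101 bp
  3486 − 2856 = 630 bp
  3745 − 3486 = 259 bp
Sorted largest to smallest: 998, 918, 630, 434, 405, 259, 101 bp.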